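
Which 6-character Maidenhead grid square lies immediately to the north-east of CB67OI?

Longitude subsquare o = 14; +1 → 15 = p.
Latitude subsquare i = 8; +1 → 9 = j.

CB67pj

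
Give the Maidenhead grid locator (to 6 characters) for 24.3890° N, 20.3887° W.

HL94tj

Add 180° to longitude and 90° to latitude: 159.6113, 114.3890.
Field: lon ⌊159.6113/20⌋ = 7 → H; lat ⌊114.3890/10⌋ = 11 → L.
Square: lon ⌊19.6113/2⌋ = 9; lat ⌊4.3890/1⌋ = 4.
Subsquare: lon ⌊1.6113/0.0833333⌋ = 19 → t; lat ⌊0.3890/0.0416667⌋ = 9 → j.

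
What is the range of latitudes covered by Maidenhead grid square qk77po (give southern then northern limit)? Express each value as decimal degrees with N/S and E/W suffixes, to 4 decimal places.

Field Q=16, K=10: +16·20° lon, +10·10° lat → SW at lon 140°, lat 10°.
Square 7, 7: +7·2° lon, +7·1° lat → SW at lon 154°, lat 17°.
Subsquare p=15, o=14: +15·0.0833333° lon, +14·0.0416667° lat → SW at lon 155.25°, lat 17.5833°.
Cell spans 0.0833333° lon × 0.0416667° lat.
south 17.5833° N, north 17.6250° N.

17.5833° N, 17.6250° N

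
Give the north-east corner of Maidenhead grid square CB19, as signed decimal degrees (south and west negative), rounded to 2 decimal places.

-70.00, -136.00

Field C=2, B=1: +2·20° lon, +1·10° lat → SW at lon -140°, lat -80°.
Square 1, 9: +1·2° lon, +9·1° lat → SW at lon -138°, lat -71°.
Cell spans 2° lon × 1° lat. NE corner is SW corner plus one full cell.
latitude -70.00, longitude -136.00.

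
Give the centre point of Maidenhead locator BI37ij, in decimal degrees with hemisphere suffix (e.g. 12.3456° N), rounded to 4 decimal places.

2.6042° S, 153.2917° W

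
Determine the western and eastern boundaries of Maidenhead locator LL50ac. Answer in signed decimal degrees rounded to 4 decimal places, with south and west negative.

50.0000, 50.0833

Field L=11, L=11: +11·20° lon, +11·10° lat → SW at lon 40°, lat 20°.
Square 5, 0: +5·2° lon, +0·1° lat → SW at lon 50°, lat 20°.
Subsquare a=0, c=2: +0·0.0833333° lon, +2·0.0416667° lat → SW at lon 50°, lat 20.0833°.
Cell spans 0.0833333° lon × 0.0416667° lat.
west 50.0000, east 50.0833.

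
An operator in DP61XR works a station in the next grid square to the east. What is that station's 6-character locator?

Longitude subsquare x = 23; +1 → 24, wraps to 0 = a, carry into square.
Longitude square 6; +1 → 7.
The latitude characters are unchanged.

DP71ar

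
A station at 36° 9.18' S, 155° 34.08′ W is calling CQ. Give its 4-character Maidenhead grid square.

BF23

Shift to the Maidenhead origin (180°W, 90°S): lon 24.43, lat 53.85.
Field: 24.43/20 → 1 → B, 53.85/10 → 5 → F; chars BF.
Square: 4.43/2 → 2, 3.85/1 → 3; chars 23.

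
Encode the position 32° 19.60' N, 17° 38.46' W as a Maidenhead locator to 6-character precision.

IM12eh

Add 180° to longitude and 90° to latitude: 162.3590, 122.3267.
Field: 162.3590/20 → 8 → I, 122.3267/10 → 12 → M; chars IM.
Square: 2.3590/2 → 1, 2.3267/1 → 2; chars 12.
Subsquare: 0.3590/0.0833333 → 4 → e, 0.3267/0.0416667 → 7 → h; chars eh.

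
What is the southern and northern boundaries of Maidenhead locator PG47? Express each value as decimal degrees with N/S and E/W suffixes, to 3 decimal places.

23.000° S, 22.000° S

Field P=15, G=6: +15·20° lon, +6·10° lat → SW at lon 120°, lat -30°.
Square 4, 7: +4·2° lon, +7·1° lat → SW at lon 128°, lat -23°.
Cell spans 2° lon × 1° lat.
south 23.000° S, north 22.000° S.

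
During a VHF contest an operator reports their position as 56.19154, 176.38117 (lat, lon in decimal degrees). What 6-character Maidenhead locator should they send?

RO86ee

Offset from 180°W / 90°S: lon 356.3812°, lat 146.1915°.
Field: 356.3812/20 → 17 → R, 146.1915/10 → 14 → O; chars RO.
Square: 16.3812/2 → 8, 6.1915/1 → 6; chars 86.
Subsquare: 0.3812/0.0833333 → 4 → e, 0.1915/0.0416667 → 4 → e; chars ee.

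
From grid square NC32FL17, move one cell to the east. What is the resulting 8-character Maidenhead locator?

NC32fl27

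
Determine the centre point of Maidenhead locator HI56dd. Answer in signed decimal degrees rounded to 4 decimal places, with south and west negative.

-3.8542, -29.7083

Field H=7, I=8: +7·20° lon, +8·10° lat → SW at lon -40°, lat -10°.
Square 5, 6: +5·2° lon, +6·1° lat → SW at lon -30°, lat -4°.
Subsquare d=3, d=3: +3·0.0833333° lon, +3·0.0416667° lat → SW at lon -29.75°, lat -3.875°.
Cell spans 0.0833333° lon × 0.0416667° lat. Centre is SW corner plus half of each.
latitude -3.8542, longitude -29.7083.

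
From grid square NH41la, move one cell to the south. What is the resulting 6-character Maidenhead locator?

NH40lx

Latitude subsquare a = 0; −1 → -1, wraps to 23 = x, carry into square.
Latitude square 1; −1 → 0.
The longitude characters are unchanged.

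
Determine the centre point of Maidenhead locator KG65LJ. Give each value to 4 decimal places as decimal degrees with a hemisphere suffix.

Field K=10, G=6: +10·20° lon, +6·10° lat → SW at lon 20°, lat -30°.
Square 6, 5: +6·2° lon, +5·1° lat → SW at lon 32°, lat -25°.
Subsquare l=11, j=9: +11·0.0833333° lon, +9·0.0416667° lat → SW at lon 32.9167°, lat -24.625°.
Cell spans 0.0833333° lon × 0.0416667° lat. Centre is SW corner plus half of each.
latitude 24.6042° S, longitude 32.9583° E.

24.6042° S, 32.9583° E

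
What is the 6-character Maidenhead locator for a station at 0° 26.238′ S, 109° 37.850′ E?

OI49tn

Add 180° to longitude and 90° to latitude: 289.6308, 89.5627.
Field: 289.6308/20 → 14 → O, 89.5627/10 → 8 → I; chars OI.
Square: 9.6308/2 → 4, 9.5627/1 → 9; chars 49.
Subsquare: 1.6308/0.0833333 → 19 → t, 0.5627/0.0416667 → 13 → n; chars tn.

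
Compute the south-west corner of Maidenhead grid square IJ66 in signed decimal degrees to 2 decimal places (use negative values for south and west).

Field I=8, J=9: +8·20° lon, +9·10° lat → SW at lon -20°, lat 0°.
Square 6, 6: +6·2° lon, +6·1° lat → SW at lon -8°, lat 6°.
latitude 6.00, longitude -8.00.

6.00, -8.00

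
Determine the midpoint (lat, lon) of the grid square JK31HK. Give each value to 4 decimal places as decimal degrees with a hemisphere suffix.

11.4375° N, 6.6250° E

Field J=9, K=10: +9·20° lon, +10·10° lat → SW at lon 0°, lat 10°.
Square 3, 1: +3·2° lon, +1·1° lat → SW at lon 6°, lat 11°.
Subsquare h=7, k=10: +7·0.0833333° lon, +10·0.0416667° lat → SW at lon 6.58333°, lat 11.4167°.
Cell spans 0.0833333° lon × 0.0416667° lat. Centre is SW corner plus half of each.
latitude 11.4375° N, longitude 6.6250° E.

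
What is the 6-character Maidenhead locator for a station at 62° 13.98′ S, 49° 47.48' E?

LC47vs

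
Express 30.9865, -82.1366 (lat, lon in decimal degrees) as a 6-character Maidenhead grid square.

Shift to the Maidenhead origin (180°W, 90°S): lon 97.8634, lat 120.9865.
Field: lon ⌊97.8634/20⌋ = 4 → E; lat ⌊120.9865/10⌋ = 12 → M.
Square: lon ⌊17.8634/2⌋ = 8; lat ⌊0.9865/1⌋ = 0.
Subsquare: lon ⌊1.8634/0.0833333⌋ = 22 → w; lat ⌊0.9865/0.0416667⌋ = 23 → x.

EM80wx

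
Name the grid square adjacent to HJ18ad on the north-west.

HJ08xe

Longitude subsquare a = 0; −1 → -1, wraps to 23 = x, carry into square.
Longitude square 1; −1 → 0.
Latitude subsquare d = 3; +1 → 4 = e.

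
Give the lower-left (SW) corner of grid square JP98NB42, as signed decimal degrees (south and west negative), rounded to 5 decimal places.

68.05000, 19.11667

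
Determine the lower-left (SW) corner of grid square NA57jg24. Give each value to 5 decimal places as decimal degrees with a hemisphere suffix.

82.73333° S, 90.76667° E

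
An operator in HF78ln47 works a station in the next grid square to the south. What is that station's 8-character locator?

Latitude extended square 7; −1 → 6.
The longitude characters are unchanged.

HF78ln46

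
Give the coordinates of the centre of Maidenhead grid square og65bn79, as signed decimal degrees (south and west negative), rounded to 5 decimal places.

Field O=14, G=6: +14·20° lon, +6·10° lat → SW at lon 100°, lat -30°.
Square 6, 5: +6·2° lon, +5·1° lat → SW at lon 112°, lat -25°.
Subsquare b=1, n=13: +1·0.0833333° lon, +13·0.0416667° lat → SW at lon 112.083°, lat -24.4583°.
Extended square 7, 9: +7·0.00833333° lon, +9·0.00416667° lat → SW at lon 112.142°, lat -24.4208°.
Cell spans 0.00833333° lon × 0.00416667° lat. Centre is SW corner plus half of each.
latitude -24.41875, longitude 112.14583.

-24.41875, 112.14583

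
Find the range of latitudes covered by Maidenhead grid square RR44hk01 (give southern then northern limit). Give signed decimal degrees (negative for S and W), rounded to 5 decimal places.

Field R=17, R=17: +17·20° lon, +17·10° lat → SW at lon 160°, lat 80°.
Square 4, 4: +4·2° lon, +4·1° lat → SW at lon 168°, lat 84°.
Subsquare h=7, k=10: +7·0.0833333° lon, +10·0.0416667° lat → SW at lon 168.583°, lat 84.4167°.
Extended square 0, 1: +0·0.00833333° lon, +1·0.00416667° lat → SW at lon 168.583°, lat 84.4208°.
Cell spans 0.00833333° lon × 0.00416667° lat.
south 84.42083, north 84.42500.

84.42083, 84.42500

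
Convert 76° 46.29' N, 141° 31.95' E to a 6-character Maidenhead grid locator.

Add 180° to longitude and 90° to latitude: 321.5325, 166.7715.
Field (20°×10°, letters A–R): lon ⌊321.5325/20⌋ = 16 → Q; lat ⌊166.7715/10⌋ = 16 → Q.
Square (2°×1°, digits 0–9): lon ⌊1.5325/2⌋ = 0; lat ⌊6.7715/1⌋ = 6.
Subsquare (5′×2.5′, letters a–x): lon ⌊1.5325/0.0833333⌋ = 18 → s; lat ⌊0.7715/0.0416667⌋ = 18 → s.

QQ06ss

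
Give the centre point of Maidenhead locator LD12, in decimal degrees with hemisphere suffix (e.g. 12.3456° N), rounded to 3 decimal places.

57.500° S, 43.000° E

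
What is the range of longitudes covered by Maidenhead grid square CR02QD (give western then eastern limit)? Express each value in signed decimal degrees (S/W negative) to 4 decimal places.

Field C=2, R=17: +2·20° lon, +17·10° lat → SW at lon -140°, lat 80°.
Square 0, 2: +0·2° lon, +2·1° lat → SW at lon -140°, lat 82°.
Subsquare q=16, d=3: +16·0.0833333° lon, +3·0.0416667° lat → SW at lon -138.667°, lat 82.125°.
Cell spans 0.0833333° lon × 0.0416667° lat.
west -138.6667, east -138.5833.

-138.6667, -138.5833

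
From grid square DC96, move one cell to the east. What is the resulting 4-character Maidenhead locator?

EC06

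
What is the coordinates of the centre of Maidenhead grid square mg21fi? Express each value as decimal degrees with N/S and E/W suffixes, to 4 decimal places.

28.6458° S, 64.4583° E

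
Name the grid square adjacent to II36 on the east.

Longitude square 3; +1 → 4.
The latitude characters are unchanged.

II46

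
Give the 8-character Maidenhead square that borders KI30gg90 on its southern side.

KI30gf99

Latitude extended square 0; −1 → -1, wraps to 9, carry into subsquare.
Latitude subsquare g = 6; −1 → 5 = f.
The longitude characters are unchanged.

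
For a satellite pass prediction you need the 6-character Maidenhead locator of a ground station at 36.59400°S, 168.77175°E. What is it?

RF43jj

Add 180° to longitude and 90° to latitude: 348.7717, 53.4060.
Field (20°×10°, letters A–R): lon ⌊348.7717/20⌋ = 17 → R; lat ⌊53.4060/10⌋ = 5 → F.
Square (2°×1°, digits 0–9): lon ⌊8.7717/2⌋ = 4; lat ⌊3.4060/1⌋ = 3.
Subsquare (5′×2.5′, letters a–x): lon ⌊0.7717/0.0833333⌋ = 9 → j; lat ⌊0.4060/0.0416667⌋ = 9 → j.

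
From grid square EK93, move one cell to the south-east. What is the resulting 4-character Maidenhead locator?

FK02

Longitude square 9; +1 → 10, wraps to 0, carry into field.
Longitude field E = 4; +1 → 5 = F.
Latitude square 3; −1 → 2.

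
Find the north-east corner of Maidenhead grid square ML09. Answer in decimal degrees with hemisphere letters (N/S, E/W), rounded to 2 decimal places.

Field M=12, L=11: +12·20° lon, +11·10° lat → SW at lon 60°, lat 20°.
Square 0, 9: +0·2° lon, +9·1° lat → SW at lon 60°, lat 29°.
Cell spans 2° lon × 1° lat. NE corner is SW corner plus one full cell.
latitude 30.00° N, longitude 62.00° E.

30.00° N, 62.00° E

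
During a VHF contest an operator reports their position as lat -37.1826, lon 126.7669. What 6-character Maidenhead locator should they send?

PF32jt

Shift to the Maidenhead origin (180°W, 90°S): lon 306.7669, lat 52.8174.
Field: lon ⌊306.7669/20⌋ = 15 → P; lat ⌊52.8174/10⌋ = 5 → F.
Square: lon ⌊6.7669/2⌋ = 3; lat ⌊2.8174/1⌋ = 2.
Subsquare: lon ⌊0.7669/0.0833333⌋ = 9 → j; lat ⌊0.8174/0.0416667⌋ = 19 → t.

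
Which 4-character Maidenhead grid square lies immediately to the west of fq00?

Longitude square 0; −1 → -1, wraps to 9, carry into field.
Longitude field F = 5; −1 → 4 = E.
The latitude characters are unchanged.

EQ90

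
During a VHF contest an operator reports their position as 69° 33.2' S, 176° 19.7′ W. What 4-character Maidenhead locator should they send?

Add 180° to longitude and 90° to latitude: 3.67, 20.45.
Field: 3.67/20 → 0 → A, 20.45/10 → 2 → C; chars AC.
Square: 3.67/2 → 1, 0.45/1 → 0; chars 10.

AC10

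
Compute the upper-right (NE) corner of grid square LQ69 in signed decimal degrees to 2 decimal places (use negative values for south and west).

Field L=11, Q=16: +11·20° lon, +16·10° lat → SW at lon 40°, lat 70°.
Square 6, 9: +6·2° lon, +9·1° lat → SW at lon 52°, lat 79°.
Cell spans 2° lon × 1° lat. NE corner is SW corner plus one full cell.
latitude 80.00, longitude 54.00.

80.00, 54.00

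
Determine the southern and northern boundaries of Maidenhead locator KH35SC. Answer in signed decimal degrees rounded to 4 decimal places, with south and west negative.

-14.9167, -14.8750

Field K=10, H=7: +10·20° lon, +7·10° lat → SW at lon 20°, lat -20°.
Square 3, 5: +3·2° lon, +5·1° lat → SW at lon 26°, lat -15°.
Subsquare s=18, c=2: +18·0.0833333° lon, +2·0.0416667° lat → SW at lon 27.5°, lat -14.9167°.
Cell spans 0.0833333° lon × 0.0416667° lat.
south -14.9167, north -14.8750.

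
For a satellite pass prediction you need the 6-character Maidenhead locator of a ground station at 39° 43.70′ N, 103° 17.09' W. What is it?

Add 180° to longitude and 90° to latitude: 76.7152, 129.7283.
Field: lon ⌊76.7152/20⌋ = 3 → D; lat ⌊129.7283/10⌋ = 12 → M.
Square: lon ⌊16.7152/2⌋ = 8; lat ⌊9.7283/1⌋ = 9.
Subsquare: lon ⌊0.7152/0.0833333⌋ = 8 → i; lat ⌊0.7283/0.0416667⌋ = 17 → r.

DM89ir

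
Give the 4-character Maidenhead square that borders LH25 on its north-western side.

LH16

Longitude square 2; −1 → 1.
Latitude square 5; +1 → 6.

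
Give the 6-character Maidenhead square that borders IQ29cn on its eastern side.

Longitude subsquare c = 2; +1 → 3 = d.
The latitude characters are unchanged.

IQ29dn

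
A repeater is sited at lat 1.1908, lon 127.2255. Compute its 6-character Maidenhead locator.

PJ31oe

Offset from 180°W / 90°S: lon 307.2255°, lat 91.1908°.
Field (20°×10°, letters A–R): 307.2255/20 → 15 → P, 91.1908/10 → 9 → J; chars PJ.
Square (2°×1°, digits 0–9): 7.2255/2 → 3, 1.1908/1 → 1; chars 31.
Subsquare (5′×2.5′, letters a–x): 1.2255/0.0833333 → 14 → o, 0.1908/0.0416667 → 4 → e; chars oe.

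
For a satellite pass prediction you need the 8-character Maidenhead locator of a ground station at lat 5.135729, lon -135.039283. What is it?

CJ25ld52

Shift to the Maidenhead origin (180°W, 90°S): lon 44.96072, lat 95.13573.
Field: lon ⌊44.96072/20⌋ = 2 → C; lat ⌊95.13573/10⌋ = 9 → J.
Square: lon ⌊4.96072/2⌋ = 2; lat ⌊5.13573/1⌋ = 5.
Subsquare: lon ⌊0.96072/0.0833333⌋ = 11 → l; lat ⌊0.13573/0.0416667⌋ = 3 → d.
Extended square: lon ⌊0.04405/0.00833333⌋ = 5; lat ⌊0.01073/0.00416667⌋ = 2.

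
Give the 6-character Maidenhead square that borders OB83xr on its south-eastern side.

Longitude subsquare x = 23; +1 → 24, wraps to 0 = a, carry into square.
Longitude square 8; +1 → 9.
Latitude subsquare r = 17; −1 → 16 = q.

OB93aq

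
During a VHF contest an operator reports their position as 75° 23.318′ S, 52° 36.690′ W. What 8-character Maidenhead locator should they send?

GB34qo66

Offset from 180°W / 90°S: lon 127.38850°, lat 14.61137°.
Field: lon ⌊127.38850/20⌋ = 6 → G; lat ⌊14.61137/10⌋ = 1 → B.
Square: lon ⌊7.38850/2⌋ = 3; lat ⌊4.61137/1⌋ = 4.
Subsquare: lon ⌊1.38850/0.0833333⌋ = 16 → q; lat ⌊0.61137/0.0416667⌋ = 14 → o.
Extended square: lon ⌊0.05517/0.00833333⌋ = 6; lat ⌊0.02803/0.00416667⌋ = 6.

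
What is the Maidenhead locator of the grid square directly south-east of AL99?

BL08

Longitude square 9; +1 → 10, wraps to 0, carry into field.
Longitude field A = 0; +1 → 1 = B.
Latitude square 9; −1 → 8.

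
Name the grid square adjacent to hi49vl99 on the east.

HI49wl09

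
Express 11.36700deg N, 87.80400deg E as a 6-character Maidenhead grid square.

NK31vi

Add 180° to longitude and 90° to latitude: 267.8040, 101.3670.
Field: lon ⌊267.8040/20⌋ = 13 → N; lat ⌊101.3670/10⌋ = 10 → K.
Square: lon ⌊7.8040/2⌋ = 3; lat ⌊1.3670/1⌋ = 1.
Subsquare: lon ⌊1.8040/0.0833333⌋ = 21 → v; lat ⌊0.3670/0.0416667⌋ = 8 → i.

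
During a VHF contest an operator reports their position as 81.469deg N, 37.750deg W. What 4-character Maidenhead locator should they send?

Shift to the Maidenhead origin (180°W, 90°S): lon 142.25, lat 171.47.
Field: lon ⌊142.25/20⌋ = 7 → H; lat ⌊171.47/10⌋ = 17 → R.
Square: lon ⌊2.25/2⌋ = 1; lat ⌊1.47/1⌋ = 1.

HR11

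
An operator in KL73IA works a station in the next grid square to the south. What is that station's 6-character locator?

KL72ix

Latitude subsquare a = 0; −1 → -1, wraps to 23 = x, carry into square.
Latitude square 3; −1 → 2.
The longitude characters are unchanged.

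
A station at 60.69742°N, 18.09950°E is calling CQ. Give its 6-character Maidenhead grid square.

JP90bq

Shift to the Maidenhead origin (180°W, 90°S): lon 198.0995, lat 150.6974.
Field (20°×10°, letters A–R): 198.0995/20 → 9 → J, 150.6974/10 → 15 → P; chars JP.
Square (2°×1°, digits 0–9): 18.0995/2 → 9, 0.6974/1 → 0; chars 90.
Subsquare (5′×2.5′, letters a–x): 0.0995/0.0833333 → 1 → b, 0.6974/0.0416667 → 16 → q; chars bq.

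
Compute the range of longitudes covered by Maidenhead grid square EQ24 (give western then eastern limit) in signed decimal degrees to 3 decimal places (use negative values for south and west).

-96.000, -94.000

Field E=4, Q=16: +4·20° lon, +16·10° lat → SW at lon -100°, lat 70°.
Square 2, 4: +2·2° lon, +4·1° lat → SW at lon -96°, lat 74°.
Cell spans 2° lon × 1° lat.
west -96.000, east -94.000.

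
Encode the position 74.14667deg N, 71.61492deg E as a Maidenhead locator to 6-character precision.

Add 180° to longitude and 90° to latitude: 251.6149, 164.1467.
Field (20°×10°, letters A–R): 251.6149/20 → 12 → M, 164.1467/10 → 16 → Q; chars MQ.
Square (2°×1°, digits 0–9): 11.6149/2 → 5, 4.1467/1 → 4; chars 54.
Subsquare (5′×2.5′, letters a–x): 1.6149/0.0833333 → 19 → t, 0.1467/0.0416667 → 3 → d; chars td.

MQ54td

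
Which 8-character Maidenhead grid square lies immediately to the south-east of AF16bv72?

Longitude extended square 7; +1 → 8.
Latitude extended square 2; −1 → 1.

AF16bv81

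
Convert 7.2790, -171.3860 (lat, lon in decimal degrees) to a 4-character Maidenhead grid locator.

Shift to the Maidenhead origin (180°W, 90°S): lon 8.61, lat 97.28.
Field (20°×10°, letters A–R): lon ⌊8.61/20⌋ = 0 → A; lat ⌊97.28/10⌋ = 9 → J.
Square (2°×1°, digits 0–9): lon ⌊8.61/2⌋ = 4; lat ⌊7.28/1⌋ = 7.

AJ47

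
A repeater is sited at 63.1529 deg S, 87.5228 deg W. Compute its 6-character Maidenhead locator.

EC66fu

Shift to the Maidenhead origin (180°W, 90°S): lon 92.4772, lat 26.8471.
Field: 92.4772/20 → 4 → E, 26.8471/10 → 2 → C; chars EC.
Square: 12.4772/2 → 6, 6.8471/1 → 6; chars 66.
Subsquare: 0.4772/0.0833333 → 5 → f, 0.8471/0.0416667 → 20 → u; chars fu.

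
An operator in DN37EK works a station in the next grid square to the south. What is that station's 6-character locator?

Latitude subsquare k = 10; −1 → 9 = j.
The longitude characters are unchanged.

DN37ej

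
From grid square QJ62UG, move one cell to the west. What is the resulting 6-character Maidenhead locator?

QJ62tg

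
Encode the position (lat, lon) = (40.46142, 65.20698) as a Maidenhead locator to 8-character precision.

MN20ol40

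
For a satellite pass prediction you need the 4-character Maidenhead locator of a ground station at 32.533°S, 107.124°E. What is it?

OF37

Offset from 180°W / 90°S: lon 287.12°, lat 57.47°.
Field: 287.12/20 → 14 → O, 57.47/10 → 5 → F; chars OF.
Square: 7.12/2 → 3, 7.47/1 → 7; chars 37.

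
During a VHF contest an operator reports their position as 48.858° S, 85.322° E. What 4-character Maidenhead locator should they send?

NE21

Shift to the Maidenhead origin (180°W, 90°S): lon 265.32, lat 41.14.
Field: lon ⌊265.32/20⌋ = 13 → N; lat ⌊41.14/10⌋ = 4 → E.
Square: lon ⌊5.32/2⌋ = 2; lat ⌊1.14/1⌋ = 1.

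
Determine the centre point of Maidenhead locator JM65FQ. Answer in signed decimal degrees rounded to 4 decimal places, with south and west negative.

Field J=9, M=12: +9·20° lon, +12·10° lat → SW at lon 0°, lat 30°.
Square 6, 5: +6·2° lon, +5·1° lat → SW at lon 12°, lat 35°.
Subsquare f=5, q=16: +5·0.0833333° lon, +16·0.0416667° lat → SW at lon 12.4167°, lat 35.6667°.
Cell spans 0.0833333° lon × 0.0416667° lat. Centre is SW corner plus half of each.
latitude 35.6875, longitude 12.4583.

35.6875, 12.4583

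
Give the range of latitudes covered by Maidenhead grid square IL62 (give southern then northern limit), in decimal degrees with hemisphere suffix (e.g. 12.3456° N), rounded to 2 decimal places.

22.00° N, 23.00° N

Field I=8, L=11: +8·20° lon, +11·10° lat → SW at lon -20°, lat 20°.
Square 6, 2: +6·2° lon, +2·1° lat → SW at lon -8°, lat 22°.
Cell spans 2° lon × 1° lat.
south 22.00° N, north 23.00° N.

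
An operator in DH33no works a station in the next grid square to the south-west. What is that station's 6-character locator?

Longitude subsquare n = 13; −1 → 12 = m.
Latitude subsquare o = 14; −1 → 13 = n.

DH33mn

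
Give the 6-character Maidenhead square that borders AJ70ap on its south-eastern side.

AJ70bo

Longitude subsquare a = 0; +1 → 1 = b.
Latitude subsquare p = 15; −1 → 14 = o.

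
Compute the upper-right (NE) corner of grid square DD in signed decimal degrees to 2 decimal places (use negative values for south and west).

-50.00, -100.00

Field D=3, D=3: +3·20° lon, +3·10° lat → SW at lon -120°, lat -60°.
Cell spans 20° lon × 10° lat. NE corner is SW corner plus one full cell.
latitude -50.00, longitude -100.00.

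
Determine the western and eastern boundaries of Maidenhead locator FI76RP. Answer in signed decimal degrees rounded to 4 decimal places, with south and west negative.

-64.5833, -64.5000

Field F=5, I=8: +5·20° lon, +8·10° lat → SW at lon -80°, lat -10°.
Square 7, 6: +7·2° lon, +6·1° lat → SW at lon -66°, lat -4°.
Subsquare r=17, p=15: +17·0.0833333° lon, +15·0.0416667° lat → SW at lon -64.5833°, lat -3.375°.
Cell spans 0.0833333° lon × 0.0416667° lat.
west -64.5833, east -64.5000.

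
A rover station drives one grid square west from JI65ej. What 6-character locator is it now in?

Longitude subsquare e = 4; −1 → 3 = d.
The latitude characters are unchanged.

JI65dj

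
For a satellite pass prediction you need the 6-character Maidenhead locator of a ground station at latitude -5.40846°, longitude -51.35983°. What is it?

GI44ho

Add 180° to longitude and 90° to latitude: 128.6402, 84.5915.
Field: 128.6402/20 → 6 → G, 84.5915/10 → 8 → I; chars GI.
Square: 8.6402/2 → 4, 4.5915/1 → 4; chars 44.
Subsquare: 0.6402/0.0833333 → 7 → h, 0.5915/0.0416667 → 14 → o; chars ho.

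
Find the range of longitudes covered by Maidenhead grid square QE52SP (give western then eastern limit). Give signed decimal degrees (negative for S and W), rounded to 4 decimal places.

Field Q=16, E=4: +16·20° lon, +4·10° lat → SW at lon 140°, lat -50°.
Square 5, 2: +5·2° lon, +2·1° lat → SW at lon 150°, lat -48°.
Subsquare s=18, p=15: +18·0.0833333° lon, +15·0.0416667° lat → SW at lon 151.5°, lat -47.375°.
Cell spans 0.0833333° lon × 0.0416667° lat.
west 151.5000, east 151.5833.

151.5000, 151.5833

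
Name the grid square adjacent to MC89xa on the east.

MC99aa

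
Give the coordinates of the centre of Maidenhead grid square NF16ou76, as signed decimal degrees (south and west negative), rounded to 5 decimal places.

Field N=13, F=5: +13·20° lon, +5·10° lat → SW at lon 80°, lat -40°.
Square 1, 6: +1·2° lon, +6·1° lat → SW at lon 82°, lat -34°.
Subsquare o=14, u=20: +14·0.0833333° lon, +20·0.0416667° lat → SW at lon 83.1667°, lat -33.1667°.
Extended square 7, 6: +7·0.00833333° lon, +6·0.00416667° lat → SW at lon 83.225°, lat -33.1417°.
Cell spans 0.00833333° lon × 0.00416667° lat. Centre is SW corner plus half of each.
latitude -33.13958, longitude 83.22917.

-33.13958, 83.22917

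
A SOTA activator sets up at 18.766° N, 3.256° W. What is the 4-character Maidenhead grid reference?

IK88

Add 180° to longitude and 90° to latitude: 176.74, 108.77.
Field (20°×10°, letters A–R): 176.74/20 → 8 → I, 108.77/10 → 10 → K; chars IK.
Square (2°×1°, digits 0–9): 16.74/2 → 8, 8.77/1 → 8; chars 88.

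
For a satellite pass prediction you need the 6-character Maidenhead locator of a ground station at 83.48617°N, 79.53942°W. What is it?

FR03fl

Offset from 180°W / 90°S: lon 100.4606°, lat 173.4862°.
Field: 100.4606/20 → 5 → F, 173.4862/10 → 17 → R; chars FR.
Square: 0.4606/2 → 0, 3.4862/1 → 3; chars 03.
Subsquare: 0.4606/0.0833333 → 5 → f, 0.4862/0.0416667 → 11 → l; chars fl.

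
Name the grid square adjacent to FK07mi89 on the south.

Latitude extended square 9; −1 → 8.
The longitude characters are unchanged.

FK07mi88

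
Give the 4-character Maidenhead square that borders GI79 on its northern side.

GJ70

Latitude square 9; +1 → 10, wraps to 0, carry into field.
Latitude field I = 8; +1 → 9 = J.
The longitude characters are unchanged.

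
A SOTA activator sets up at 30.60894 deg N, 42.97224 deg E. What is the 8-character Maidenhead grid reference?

LM10lo66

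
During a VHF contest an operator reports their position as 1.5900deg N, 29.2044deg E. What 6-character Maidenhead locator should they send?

Shift to the Maidenhead origin (180°W, 90°S): lon 209.2044, lat 91.5900.
Field: 209.2044/20 → 10 → K, 91.5900/10 → 9 → J; chars KJ.
Square: 9.2044/2 → 4, 1.5900/1 → 1; chars 41.
Subsquare: 1.2044/0.0833333 → 14 → o, 0.5900/0.0416667 → 14 → o; chars oo.

KJ41oo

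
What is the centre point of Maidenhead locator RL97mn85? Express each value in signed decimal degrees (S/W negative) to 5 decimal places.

27.56458, 179.07083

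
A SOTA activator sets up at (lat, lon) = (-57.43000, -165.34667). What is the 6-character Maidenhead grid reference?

Offset from 180°W / 90°S: lon 14.6533°, lat 32.5700°.
Field: 14.6533/20 → 0 → A, 32.5700/10 → 3 → D; chars AD.
Square: 14.6533/2 → 7, 2.5700/1 → 2; chars 72.
Subsquare: 0.6533/0.0833333 → 7 → h, 0.5700/0.0416667 → 13 → n; chars hn.

AD72hn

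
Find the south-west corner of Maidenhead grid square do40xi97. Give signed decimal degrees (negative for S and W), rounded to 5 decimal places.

50.36250, -110.00833

Field D=3, O=14: +3·20° lon, +14·10° lat → SW at lon -120°, lat 50°.
Square 4, 0: +4·2° lon, +0·1° lat → SW at lon -112°, lat 50°.
Subsquare x=23, i=8: +23·0.0833333° lon, +8·0.0416667° lat → SW at lon -110.083°, lat 50.3333°.
Extended square 9, 7: +9·0.00833333° lon, +7·0.00416667° lat → SW at lon -110.008°, lat 50.3625°.
latitude 50.36250, longitude -110.00833.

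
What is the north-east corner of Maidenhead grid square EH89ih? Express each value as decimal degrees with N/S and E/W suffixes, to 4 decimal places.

Field E=4, H=7: +4·20° lon, +7·10° lat → SW at lon -100°, lat -20°.
Square 8, 9: +8·2° lon, +9·1° lat → SW at lon -84°, lat -11°.
Subsquare i=8, h=7: +8·0.0833333° lon, +7·0.0416667° lat → SW at lon -83.3333°, lat -10.7083°.
Cell spans 0.0833333° lon × 0.0416667° lat. NE corner is SW corner plus one full cell.
latitude 10.6667° S, longitude 83.2500° W.

10.6667° S, 83.2500° W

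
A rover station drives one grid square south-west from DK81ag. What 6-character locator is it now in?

DK71xf

Longitude subsquare a = 0; −1 → -1, wraps to 23 = x, carry into square.
Longitude square 8; −1 → 7.
Latitude subsquare g = 6; −1 → 5 = f.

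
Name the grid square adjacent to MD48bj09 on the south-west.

MD48aj98

Longitude extended square 0; −1 → -1, wraps to 9, carry into subsquare.
Longitude subsquare b = 1; −1 → 0 = a.
Latitude extended square 9; −1 → 8.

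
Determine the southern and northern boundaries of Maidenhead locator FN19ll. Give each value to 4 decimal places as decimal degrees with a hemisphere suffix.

49.4583° N, 49.5000° N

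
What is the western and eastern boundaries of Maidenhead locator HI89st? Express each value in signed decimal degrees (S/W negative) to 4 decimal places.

-22.5000, -22.4167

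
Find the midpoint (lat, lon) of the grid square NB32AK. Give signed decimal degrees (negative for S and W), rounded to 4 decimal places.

-77.5625, 86.0417

Field N=13, B=1: +13·20° lon, +1·10° lat → SW at lon 80°, lat -80°.
Square 3, 2: +3·2° lon, +2·1° lat → SW at lon 86°, lat -78°.
Subsquare a=0, k=10: +0·0.0833333° lon, +10·0.0416667° lat → SW at lon 86°, lat -77.5833°.
Cell spans 0.0833333° lon × 0.0416667° lat. Centre is SW corner plus half of each.
latitude -77.5625, longitude 86.0417.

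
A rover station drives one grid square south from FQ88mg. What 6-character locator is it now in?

FQ88mf

Latitude subsquare g = 6; −1 → 5 = f.
The longitude characters are unchanged.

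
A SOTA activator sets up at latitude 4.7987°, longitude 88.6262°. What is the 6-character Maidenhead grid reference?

Add 180° to longitude and 90° to latitude: 268.6262, 94.7987.
Field: 268.6262/20 → 13 → N, 94.7987/10 → 9 → J; chars NJ.
Square: 8.6262/2 → 4, 4.7987/1 → 4; chars 44.
Subsquare: 0.6262/0.0833333 → 7 → h, 0.7987/0.0416667 → 19 → t; chars ht.

NJ44ht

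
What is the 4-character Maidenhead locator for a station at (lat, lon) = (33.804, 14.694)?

Offset from 180°W / 90°S: lon 194.69°, lat 123.80°.
Field (20°×10°, letters A–R): 194.69/20 → 9 → J, 123.80/10 → 12 → M; chars JM.
Square (2°×1°, digits 0–9): 14.69/2 → 7, 3.80/1 → 3; chars 73.

JM73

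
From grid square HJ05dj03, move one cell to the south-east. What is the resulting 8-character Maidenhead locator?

HJ05dj12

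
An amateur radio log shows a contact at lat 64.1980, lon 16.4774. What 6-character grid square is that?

JP84fe

Offset from 180°W / 90°S: lon 196.4774°, lat 154.1980°.
Field: 196.4774/20 → 9 → J, 154.1980/10 → 15 → P; chars JP.
Square: 16.4774/2 → 8, 4.1980/1 → 4; chars 84.
Subsquare: 0.4774/0.0833333 → 5 → f, 0.1980/0.0416667 → 4 → e; chars fe.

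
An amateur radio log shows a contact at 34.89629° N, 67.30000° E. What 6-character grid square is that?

Shift to the Maidenhead origin (180°W, 90°S): lon 247.3000, lat 124.8963.
Field (20°×10°, letters A–R): lon ⌊247.3000/20⌋ = 12 → M; lat ⌊124.8963/10⌋ = 12 → M.
Square (2°×1°, digits 0–9): lon ⌊7.3000/2⌋ = 3; lat ⌊4.8963/1⌋ = 4.
Subsquare (5′×2.5′, letters a–x): lon ⌊1.3000/0.0833333⌋ = 15 → p; lat ⌊0.8963/0.0416667⌋ = 21 → v.

MM34pv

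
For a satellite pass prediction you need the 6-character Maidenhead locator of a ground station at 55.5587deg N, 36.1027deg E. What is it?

KO85bn

Shift to the Maidenhead origin (180°W, 90°S): lon 216.1027, lat 145.5587.
Field: lon ⌊216.1027/20⌋ = 10 → K; lat ⌊145.5587/10⌋ = 14 → O.
Square: lon ⌊16.1027/2⌋ = 8; lat ⌊5.5587/1⌋ = 5.
Subsquare: lon ⌊0.1027/0.0833333⌋ = 1 → b; lat ⌊0.5587/0.0416667⌋ = 13 → n.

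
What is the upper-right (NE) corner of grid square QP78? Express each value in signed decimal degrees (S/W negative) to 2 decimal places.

Field Q=16, P=15: +16·20° lon, +15·10° lat → SW at lon 140°, lat 60°.
Square 7, 8: +7·2° lon, +8·1° lat → SW at lon 154°, lat 68°.
Cell spans 2° lon × 1° lat. NE corner is SW corner plus one full cell.
latitude 69.00, longitude 156.00.

69.00, 156.00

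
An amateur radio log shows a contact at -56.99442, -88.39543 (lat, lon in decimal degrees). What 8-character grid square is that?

Shift to the Maidenhead origin (180°W, 90°S): lon 91.60457, lat 33.00558.
Field (20°×10°, letters A–R): lon ⌊91.60457/20⌋ = 4 → E; lat ⌊33.00558/10⌋ = 3 → D.
Square (2°×1°, digits 0–9): lon ⌊11.60457/2⌋ = 5; lat ⌊3.00558/1⌋ = 3.
Subsquare (5′×2.5′, letters a–x): lon ⌊1.60457/0.0833333⌋ = 19 → t; lat ⌊0.00558/0.0416667⌋ = 0 → a.
Extended square (30″×15″, digits 0–9): lon ⌊0.02124/0.00833333⌋ = 2; lat ⌊0.00558/0.00416667⌋ = 1.

ED53ta21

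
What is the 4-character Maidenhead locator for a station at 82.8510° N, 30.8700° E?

KR52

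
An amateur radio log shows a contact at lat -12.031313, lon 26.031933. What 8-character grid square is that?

KH37ax32

Shift to the Maidenhead origin (180°W, 90°S): lon 206.03193, lat 77.96869.
Field: lon ⌊206.03193/20⌋ = 10 → K; lat ⌊77.96869/10⌋ = 7 → H.
Square: lon ⌊6.03193/2⌋ = 3; lat ⌊7.96869/1⌋ = 7.
Subsquare: lon ⌊0.03193/0.0833333⌋ = 0 → a; lat ⌊0.96869/0.0416667⌋ = 23 → x.
Extended square: lon ⌊0.03193/0.00833333⌋ = 3; lat ⌊0.01035/0.00416667⌋ = 2.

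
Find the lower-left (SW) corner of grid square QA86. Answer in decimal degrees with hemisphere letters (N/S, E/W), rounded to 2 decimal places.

84.00° S, 156.00° E

Field Q=16, A=0: +16·20° lon, +0·10° lat → SW at lon 140°, lat -90°.
Square 8, 6: +8·2° lon, +6·1° lat → SW at lon 156°, lat -84°.
latitude 84.00° S, longitude 156.00° E.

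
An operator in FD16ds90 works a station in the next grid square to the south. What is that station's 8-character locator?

FD16dr99

Latitude extended square 0; −1 → -1, wraps to 9, carry into subsquare.
Latitude subsquare s = 18; −1 → 17 = r.
The longitude characters are unchanged.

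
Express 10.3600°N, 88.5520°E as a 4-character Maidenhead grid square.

NK40

Add 180° to longitude and 90° to latitude: 268.55, 100.36.
Field: lon ⌊268.55/20⌋ = 13 → N; lat ⌊100.36/10⌋ = 10 → K.
Square: lon ⌊8.55/2⌋ = 4; lat ⌊0.36/1⌋ = 0.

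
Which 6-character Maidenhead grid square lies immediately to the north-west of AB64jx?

AB65ia

Longitude subsquare j = 9; −1 → 8 = i.
Latitude subsquare x = 23; +1 → 24, wraps to 0 = a, carry into square.
Latitude square 4; +1 → 5.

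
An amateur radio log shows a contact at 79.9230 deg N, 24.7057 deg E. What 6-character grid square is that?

KQ29iw

Add 180° to longitude and 90° to latitude: 204.7057, 169.9230.
Field: 204.7057/20 → 10 → K, 169.9230/10 → 16 → Q; chars KQ.
Square: 4.7057/2 → 2, 9.9230/1 → 9; chars 29.
Subsquare: 0.7057/0.0833333 → 8 → i, 0.9230/0.0416667 → 22 → w; chars iw.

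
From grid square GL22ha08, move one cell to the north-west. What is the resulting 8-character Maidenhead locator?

GL22ga99

Longitude extended square 0; −1 → -1, wraps to 9, carry into subsquare.
Longitude subsquare h = 7; −1 → 6 = g.
Latitude extended square 8; +1 → 9.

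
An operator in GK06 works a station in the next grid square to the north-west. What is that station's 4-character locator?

Longitude square 0; −1 → -1, wraps to 9, carry into field.
Longitude field G = 6; −1 → 5 = F.
Latitude square 6; +1 → 7.

FK97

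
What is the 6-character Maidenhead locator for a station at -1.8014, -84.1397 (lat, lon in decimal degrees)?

EI78we

Shift to the Maidenhead origin (180°W, 90°S): lon 95.8603, lat 88.1986.
Field (20°×10°, letters A–R): 95.8603/20 → 4 → E, 88.1986/10 → 8 → I; chars EI.
Square (2°×1°, digits 0–9): 15.8603/2 → 7, 8.1986/1 → 8; chars 78.
Subsquare (5′×2.5′, letters a–x): 1.8603/0.0833333 → 22 → w, 0.1986/0.0416667 → 4 → e; chars we.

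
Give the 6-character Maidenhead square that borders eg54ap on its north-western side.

EG44xq

Longitude subsquare a = 0; −1 → -1, wraps to 23 = x, carry into square.
Longitude square 5; −1 → 4.
Latitude subsquare p = 15; +1 → 16 = q.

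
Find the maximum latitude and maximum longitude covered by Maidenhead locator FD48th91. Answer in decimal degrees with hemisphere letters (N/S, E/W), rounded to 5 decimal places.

51.70000° S, 70.33333° W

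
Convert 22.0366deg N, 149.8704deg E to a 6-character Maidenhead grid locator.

QL42wa

Offset from 180°W / 90°S: lon 329.8704°, lat 112.0366°.
Field (20°×10°, letters A–R): lon ⌊329.8704/20⌋ = 16 → Q; lat ⌊112.0366/10⌋ = 11 → L.
Square (2°×1°, digits 0–9): lon ⌊9.8704/2⌋ = 4; lat ⌊2.0366/1⌋ = 2.
Subsquare (5′×2.5′, letters a–x): lon ⌊1.8704/0.0833333⌋ = 22 → w; lat ⌊0.0366/0.0416667⌋ = 0 → a.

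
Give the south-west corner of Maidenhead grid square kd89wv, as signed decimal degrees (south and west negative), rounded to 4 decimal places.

-50.1250, 37.8333

Field K=10, D=3: +10·20° lon, +3·10° lat → SW at lon 20°, lat -60°.
Square 8, 9: +8·2° lon, +9·1° lat → SW at lon 36°, lat -51°.
Subsquare w=22, v=21: +22·0.0833333° lon, +21·0.0416667° lat → SW at lon 37.8333°, lat -50.125°.
latitude -50.1250, longitude 37.8333.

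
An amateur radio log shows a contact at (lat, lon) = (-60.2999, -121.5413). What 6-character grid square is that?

CC99fq

Add 180° to longitude and 90° to latitude: 58.4587, 29.7001.
Field: 58.4587/20 → 2 → C, 29.7001/10 → 2 → C; chars CC.
Square: 18.4587/2 → 9, 9.7001/1 → 9; chars 99.
Subsquare: 0.4587/0.0833333 → 5 → f, 0.7001/0.0416667 → 16 → q; chars fq.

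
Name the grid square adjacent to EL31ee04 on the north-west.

Longitude extended square 0; −1 → -1, wraps to 9, carry into subsquare.
Longitude subsquare e = 4; −1 → 3 = d.
Latitude extended square 4; +1 → 5.

EL31de95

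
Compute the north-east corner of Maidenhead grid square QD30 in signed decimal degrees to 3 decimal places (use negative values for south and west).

Field Q=16, D=3: +16·20° lon, +3·10° lat → SW at lon 140°, lat -60°.
Square 3, 0: +3·2° lon, +0·1° lat → SW at lon 146°, lat -60°.
Cell spans 2° lon × 1° lat. NE corner is SW corner plus one full cell.
latitude -59.000, longitude 148.000.

-59.000, 148.000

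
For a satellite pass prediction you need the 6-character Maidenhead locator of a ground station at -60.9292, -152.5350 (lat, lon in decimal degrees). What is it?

Offset from 180°W / 90°S: lon 27.4650°, lat 29.0708°.
Field: lon ⌊27.4650/20⌋ = 1 → B; lat ⌊29.0708/10⌋ = 2 → C.
Square: lon ⌊7.4650/2⌋ = 3; lat ⌊9.0708/1⌋ = 9.
Subsquare: lon ⌊1.4650/0.0833333⌋ = 17 → r; lat ⌊0.0708/0.0416667⌋ = 1 → b.

BC39rb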